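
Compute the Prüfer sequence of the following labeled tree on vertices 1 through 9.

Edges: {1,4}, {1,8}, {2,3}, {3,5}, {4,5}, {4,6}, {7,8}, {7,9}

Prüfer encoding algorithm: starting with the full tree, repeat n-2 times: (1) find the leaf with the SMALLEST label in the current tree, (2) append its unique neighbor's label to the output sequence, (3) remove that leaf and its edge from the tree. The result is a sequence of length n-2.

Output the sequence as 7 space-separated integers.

Step 1: leaves = {2,6,9}. Remove smallest leaf 2, emit neighbor 3.
Step 2: leaves = {3,6,9}. Remove smallest leaf 3, emit neighbor 5.
Step 3: leaves = {5,6,9}. Remove smallest leaf 5, emit neighbor 4.
Step 4: leaves = {6,9}. Remove smallest leaf 6, emit neighbor 4.
Step 5: leaves = {4,9}. Remove smallest leaf 4, emit neighbor 1.
Step 6: leaves = {1,9}. Remove smallest leaf 1, emit neighbor 8.
Step 7: leaves = {8,9}. Remove smallest leaf 8, emit neighbor 7.
Done: 2 vertices remain (7, 9). Sequence = [3 5 4 4 1 8 7]

Answer: 3 5 4 4 1 8 7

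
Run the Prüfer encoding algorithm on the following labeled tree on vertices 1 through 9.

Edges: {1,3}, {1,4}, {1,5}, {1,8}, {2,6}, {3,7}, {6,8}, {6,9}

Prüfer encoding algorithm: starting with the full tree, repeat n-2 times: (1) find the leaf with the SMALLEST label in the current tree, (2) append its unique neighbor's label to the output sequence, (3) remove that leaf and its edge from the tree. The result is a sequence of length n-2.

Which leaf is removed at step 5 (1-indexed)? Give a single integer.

Answer: 3

Derivation:
Step 1: current leaves = {2,4,5,7,9}. Remove leaf 2 (neighbor: 6).
Step 2: current leaves = {4,5,7,9}. Remove leaf 4 (neighbor: 1).
Step 3: current leaves = {5,7,9}. Remove leaf 5 (neighbor: 1).
Step 4: current leaves = {7,9}. Remove leaf 7 (neighbor: 3).
Step 5: current leaves = {3,9}. Remove leaf 3 (neighbor: 1).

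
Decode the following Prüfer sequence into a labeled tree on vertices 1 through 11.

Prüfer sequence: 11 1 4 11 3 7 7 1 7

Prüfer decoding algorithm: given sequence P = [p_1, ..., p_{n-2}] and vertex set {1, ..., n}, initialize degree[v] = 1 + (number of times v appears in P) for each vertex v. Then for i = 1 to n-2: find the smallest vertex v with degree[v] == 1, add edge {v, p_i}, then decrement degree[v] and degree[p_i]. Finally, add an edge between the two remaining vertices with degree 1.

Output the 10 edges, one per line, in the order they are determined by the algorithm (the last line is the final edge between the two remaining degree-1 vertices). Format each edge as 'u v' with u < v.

Initial degrees: {1:3, 2:1, 3:2, 4:2, 5:1, 6:1, 7:4, 8:1, 9:1, 10:1, 11:3}
Step 1: smallest deg-1 vertex = 2, p_1 = 11. Add edge {2,11}. Now deg[2]=0, deg[11]=2.
Step 2: smallest deg-1 vertex = 5, p_2 = 1. Add edge {1,5}. Now deg[5]=0, deg[1]=2.
Step 3: smallest deg-1 vertex = 6, p_3 = 4. Add edge {4,6}. Now deg[6]=0, deg[4]=1.
Step 4: smallest deg-1 vertex = 4, p_4 = 11. Add edge {4,11}. Now deg[4]=0, deg[11]=1.
Step 5: smallest deg-1 vertex = 8, p_5 = 3. Add edge {3,8}. Now deg[8]=0, deg[3]=1.
Step 6: smallest deg-1 vertex = 3, p_6 = 7. Add edge {3,7}. Now deg[3]=0, deg[7]=3.
Step 7: smallest deg-1 vertex = 9, p_7 = 7. Add edge {7,9}. Now deg[9]=0, deg[7]=2.
Step 8: smallest deg-1 vertex = 10, p_8 = 1. Add edge {1,10}. Now deg[10]=0, deg[1]=1.
Step 9: smallest deg-1 vertex = 1, p_9 = 7. Add edge {1,7}. Now deg[1]=0, deg[7]=1.
Final: two remaining deg-1 vertices are 7, 11. Add edge {7,11}.

Answer: 2 11
1 5
4 6
4 11
3 8
3 7
7 9
1 10
1 7
7 11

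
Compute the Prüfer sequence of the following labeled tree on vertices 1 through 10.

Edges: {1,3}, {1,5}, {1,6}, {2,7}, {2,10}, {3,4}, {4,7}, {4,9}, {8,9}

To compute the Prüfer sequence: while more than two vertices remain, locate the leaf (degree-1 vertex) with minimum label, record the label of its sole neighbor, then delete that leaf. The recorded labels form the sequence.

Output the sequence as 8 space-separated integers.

Answer: 1 1 3 4 9 4 7 2

Derivation:
Step 1: leaves = {5,6,8,10}. Remove smallest leaf 5, emit neighbor 1.
Step 2: leaves = {6,8,10}. Remove smallest leaf 6, emit neighbor 1.
Step 3: leaves = {1,8,10}. Remove smallest leaf 1, emit neighbor 3.
Step 4: leaves = {3,8,10}. Remove smallest leaf 3, emit neighbor 4.
Step 5: leaves = {8,10}. Remove smallest leaf 8, emit neighbor 9.
Step 6: leaves = {9,10}. Remove smallest leaf 9, emit neighbor 4.
Step 7: leaves = {4,10}. Remove smallest leaf 4, emit neighbor 7.
Step 8: leaves = {7,10}. Remove smallest leaf 7, emit neighbor 2.
Done: 2 vertices remain (2, 10). Sequence = [1 1 3 4 9 4 7 2]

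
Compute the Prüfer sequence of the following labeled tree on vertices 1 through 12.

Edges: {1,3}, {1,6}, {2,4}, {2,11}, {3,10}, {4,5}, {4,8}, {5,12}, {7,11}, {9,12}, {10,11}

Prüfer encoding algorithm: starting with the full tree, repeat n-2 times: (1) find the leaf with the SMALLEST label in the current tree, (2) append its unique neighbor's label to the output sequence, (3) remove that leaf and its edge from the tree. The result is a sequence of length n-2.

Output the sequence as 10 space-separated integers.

Step 1: leaves = {6,7,8,9}. Remove smallest leaf 6, emit neighbor 1.
Step 2: leaves = {1,7,8,9}. Remove smallest leaf 1, emit neighbor 3.
Step 3: leaves = {3,7,8,9}. Remove smallest leaf 3, emit neighbor 10.
Step 4: leaves = {7,8,9,10}. Remove smallest leaf 7, emit neighbor 11.
Step 5: leaves = {8,9,10}. Remove smallest leaf 8, emit neighbor 4.
Step 6: leaves = {9,10}. Remove smallest leaf 9, emit neighbor 12.
Step 7: leaves = {10,12}. Remove smallest leaf 10, emit neighbor 11.
Step 8: leaves = {11,12}. Remove smallest leaf 11, emit neighbor 2.
Step 9: leaves = {2,12}. Remove smallest leaf 2, emit neighbor 4.
Step 10: leaves = {4,12}. Remove smallest leaf 4, emit neighbor 5.
Done: 2 vertices remain (5, 12). Sequence = [1 3 10 11 4 12 11 2 4 5]

Answer: 1 3 10 11 4 12 11 2 4 5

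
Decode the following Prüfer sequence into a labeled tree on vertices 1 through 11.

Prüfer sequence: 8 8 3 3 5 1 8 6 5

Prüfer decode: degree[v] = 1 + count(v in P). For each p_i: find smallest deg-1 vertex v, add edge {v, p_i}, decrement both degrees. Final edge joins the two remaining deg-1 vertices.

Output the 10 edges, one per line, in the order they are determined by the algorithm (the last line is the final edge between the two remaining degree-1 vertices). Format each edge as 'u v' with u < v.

Initial degrees: {1:2, 2:1, 3:3, 4:1, 5:3, 6:2, 7:1, 8:4, 9:1, 10:1, 11:1}
Step 1: smallest deg-1 vertex = 2, p_1 = 8. Add edge {2,8}. Now deg[2]=0, deg[8]=3.
Step 2: smallest deg-1 vertex = 4, p_2 = 8. Add edge {4,8}. Now deg[4]=0, deg[8]=2.
Step 3: smallest deg-1 vertex = 7, p_3 = 3. Add edge {3,7}. Now deg[7]=0, deg[3]=2.
Step 4: smallest deg-1 vertex = 9, p_4 = 3. Add edge {3,9}. Now deg[9]=0, deg[3]=1.
Step 5: smallest deg-1 vertex = 3, p_5 = 5. Add edge {3,5}. Now deg[3]=0, deg[5]=2.
Step 6: smallest deg-1 vertex = 10, p_6 = 1. Add edge {1,10}. Now deg[10]=0, deg[1]=1.
Step 7: smallest deg-1 vertex = 1, p_7 = 8. Add edge {1,8}. Now deg[1]=0, deg[8]=1.
Step 8: smallest deg-1 vertex = 8, p_8 = 6. Add edge {6,8}. Now deg[8]=0, deg[6]=1.
Step 9: smallest deg-1 vertex = 6, p_9 = 5. Add edge {5,6}. Now deg[6]=0, deg[5]=1.
Final: two remaining deg-1 vertices are 5, 11. Add edge {5,11}.

Answer: 2 8
4 8
3 7
3 9
3 5
1 10
1 8
6 8
5 6
5 11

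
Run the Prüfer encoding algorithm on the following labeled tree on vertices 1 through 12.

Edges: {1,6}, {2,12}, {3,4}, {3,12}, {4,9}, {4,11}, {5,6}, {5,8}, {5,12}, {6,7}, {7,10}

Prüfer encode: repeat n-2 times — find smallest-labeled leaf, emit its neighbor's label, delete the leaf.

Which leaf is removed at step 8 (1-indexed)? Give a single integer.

Answer: 5

Derivation:
Step 1: current leaves = {1,2,8,9,10,11}. Remove leaf 1 (neighbor: 6).
Step 2: current leaves = {2,8,9,10,11}. Remove leaf 2 (neighbor: 12).
Step 3: current leaves = {8,9,10,11}. Remove leaf 8 (neighbor: 5).
Step 4: current leaves = {9,10,11}. Remove leaf 9 (neighbor: 4).
Step 5: current leaves = {10,11}. Remove leaf 10 (neighbor: 7).
Step 6: current leaves = {7,11}. Remove leaf 7 (neighbor: 6).
Step 7: current leaves = {6,11}. Remove leaf 6 (neighbor: 5).
Step 8: current leaves = {5,11}. Remove leaf 5 (neighbor: 12).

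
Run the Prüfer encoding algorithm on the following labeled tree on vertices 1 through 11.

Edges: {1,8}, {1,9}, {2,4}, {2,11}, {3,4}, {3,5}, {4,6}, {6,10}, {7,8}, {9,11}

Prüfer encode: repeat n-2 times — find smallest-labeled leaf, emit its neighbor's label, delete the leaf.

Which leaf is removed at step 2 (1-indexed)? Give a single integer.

Step 1: current leaves = {5,7,10}. Remove leaf 5 (neighbor: 3).
Step 2: current leaves = {3,7,10}. Remove leaf 3 (neighbor: 4).

Answer: 3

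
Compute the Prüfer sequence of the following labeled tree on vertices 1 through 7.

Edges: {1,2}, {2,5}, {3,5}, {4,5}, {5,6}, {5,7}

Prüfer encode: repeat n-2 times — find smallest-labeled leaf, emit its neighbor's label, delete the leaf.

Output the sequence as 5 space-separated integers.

Answer: 2 5 5 5 5

Derivation:
Step 1: leaves = {1,3,4,6,7}. Remove smallest leaf 1, emit neighbor 2.
Step 2: leaves = {2,3,4,6,7}. Remove smallest leaf 2, emit neighbor 5.
Step 3: leaves = {3,4,6,7}. Remove smallest leaf 3, emit neighbor 5.
Step 4: leaves = {4,6,7}. Remove smallest leaf 4, emit neighbor 5.
Step 5: leaves = {6,7}. Remove smallest leaf 6, emit neighbor 5.
Done: 2 vertices remain (5, 7). Sequence = [2 5 5 5 5]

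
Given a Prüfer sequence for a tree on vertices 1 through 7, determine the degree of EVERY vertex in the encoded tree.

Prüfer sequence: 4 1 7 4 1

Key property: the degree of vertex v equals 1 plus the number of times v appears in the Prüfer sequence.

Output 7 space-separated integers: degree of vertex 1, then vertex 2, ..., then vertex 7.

Answer: 3 1 1 3 1 1 2

Derivation:
p_1 = 4: count[4] becomes 1
p_2 = 1: count[1] becomes 1
p_3 = 7: count[7] becomes 1
p_4 = 4: count[4] becomes 2
p_5 = 1: count[1] becomes 2
Degrees (1 + count): deg[1]=1+2=3, deg[2]=1+0=1, deg[3]=1+0=1, deg[4]=1+2=3, deg[5]=1+0=1, deg[6]=1+0=1, deg[7]=1+1=2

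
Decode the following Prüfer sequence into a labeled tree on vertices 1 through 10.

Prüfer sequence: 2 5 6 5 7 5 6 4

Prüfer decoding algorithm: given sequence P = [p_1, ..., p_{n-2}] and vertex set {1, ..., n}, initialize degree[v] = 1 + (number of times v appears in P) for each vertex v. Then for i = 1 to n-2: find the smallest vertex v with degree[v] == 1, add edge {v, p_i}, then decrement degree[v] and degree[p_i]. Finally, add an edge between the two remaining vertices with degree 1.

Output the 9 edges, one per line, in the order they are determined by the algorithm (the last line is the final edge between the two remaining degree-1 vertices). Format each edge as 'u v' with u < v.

Initial degrees: {1:1, 2:2, 3:1, 4:2, 5:4, 6:3, 7:2, 8:1, 9:1, 10:1}
Step 1: smallest deg-1 vertex = 1, p_1 = 2. Add edge {1,2}. Now deg[1]=0, deg[2]=1.
Step 2: smallest deg-1 vertex = 2, p_2 = 5. Add edge {2,5}. Now deg[2]=0, deg[5]=3.
Step 3: smallest deg-1 vertex = 3, p_3 = 6. Add edge {3,6}. Now deg[3]=0, deg[6]=2.
Step 4: smallest deg-1 vertex = 8, p_4 = 5. Add edge {5,8}. Now deg[8]=0, deg[5]=2.
Step 5: smallest deg-1 vertex = 9, p_5 = 7. Add edge {7,9}. Now deg[9]=0, deg[7]=1.
Step 6: smallest deg-1 vertex = 7, p_6 = 5. Add edge {5,7}. Now deg[7]=0, deg[5]=1.
Step 7: smallest deg-1 vertex = 5, p_7 = 6. Add edge {5,6}. Now deg[5]=0, deg[6]=1.
Step 8: smallest deg-1 vertex = 6, p_8 = 4. Add edge {4,6}. Now deg[6]=0, deg[4]=1.
Final: two remaining deg-1 vertices are 4, 10. Add edge {4,10}.

Answer: 1 2
2 5
3 6
5 8
7 9
5 7
5 6
4 6
4 10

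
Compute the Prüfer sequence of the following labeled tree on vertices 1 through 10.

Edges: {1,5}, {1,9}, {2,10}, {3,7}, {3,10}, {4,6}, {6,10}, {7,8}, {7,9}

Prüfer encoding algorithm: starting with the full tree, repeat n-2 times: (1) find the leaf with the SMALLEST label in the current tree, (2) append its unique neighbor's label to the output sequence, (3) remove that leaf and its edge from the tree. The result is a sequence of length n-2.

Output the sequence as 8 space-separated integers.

Step 1: leaves = {2,4,5,8}. Remove smallest leaf 2, emit neighbor 10.
Step 2: leaves = {4,5,8}. Remove smallest leaf 4, emit neighbor 6.
Step 3: leaves = {5,6,8}. Remove smallest leaf 5, emit neighbor 1.
Step 4: leaves = {1,6,8}. Remove smallest leaf 1, emit neighbor 9.
Step 5: leaves = {6,8,9}. Remove smallest leaf 6, emit neighbor 10.
Step 6: leaves = {8,9,10}. Remove smallest leaf 8, emit neighbor 7.
Step 7: leaves = {9,10}. Remove smallest leaf 9, emit neighbor 7.
Step 8: leaves = {7,10}. Remove smallest leaf 7, emit neighbor 3.
Done: 2 vertices remain (3, 10). Sequence = [10 6 1 9 10 7 7 3]

Answer: 10 6 1 9 10 7 7 3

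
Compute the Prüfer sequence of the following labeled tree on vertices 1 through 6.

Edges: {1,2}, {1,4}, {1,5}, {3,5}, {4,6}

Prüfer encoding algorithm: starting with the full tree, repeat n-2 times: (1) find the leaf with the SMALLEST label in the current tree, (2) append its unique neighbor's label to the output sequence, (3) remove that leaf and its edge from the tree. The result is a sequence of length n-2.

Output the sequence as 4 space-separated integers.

Step 1: leaves = {2,3,6}. Remove smallest leaf 2, emit neighbor 1.
Step 2: leaves = {3,6}. Remove smallest leaf 3, emit neighbor 5.
Step 3: leaves = {5,6}. Remove smallest leaf 5, emit neighbor 1.
Step 4: leaves = {1,6}. Remove smallest leaf 1, emit neighbor 4.
Done: 2 vertices remain (4, 6). Sequence = [1 5 1 4]

Answer: 1 5 1 4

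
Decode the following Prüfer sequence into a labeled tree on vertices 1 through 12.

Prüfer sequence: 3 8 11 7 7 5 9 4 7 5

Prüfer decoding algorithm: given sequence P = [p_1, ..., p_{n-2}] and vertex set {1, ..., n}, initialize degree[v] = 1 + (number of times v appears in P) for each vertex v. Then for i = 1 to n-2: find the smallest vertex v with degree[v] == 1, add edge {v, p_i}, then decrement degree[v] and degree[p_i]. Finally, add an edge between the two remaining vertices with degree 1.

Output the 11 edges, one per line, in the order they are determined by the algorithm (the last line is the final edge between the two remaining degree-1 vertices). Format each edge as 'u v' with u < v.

Answer: 1 3
2 8
3 11
6 7
7 8
5 10
9 11
4 9
4 7
5 7
5 12

Derivation:
Initial degrees: {1:1, 2:1, 3:2, 4:2, 5:3, 6:1, 7:4, 8:2, 9:2, 10:1, 11:2, 12:1}
Step 1: smallest deg-1 vertex = 1, p_1 = 3. Add edge {1,3}. Now deg[1]=0, deg[3]=1.
Step 2: smallest deg-1 vertex = 2, p_2 = 8. Add edge {2,8}. Now deg[2]=0, deg[8]=1.
Step 3: smallest deg-1 vertex = 3, p_3 = 11. Add edge {3,11}. Now deg[3]=0, deg[11]=1.
Step 4: smallest deg-1 vertex = 6, p_4 = 7. Add edge {6,7}. Now deg[6]=0, deg[7]=3.
Step 5: smallest deg-1 vertex = 8, p_5 = 7. Add edge {7,8}. Now deg[8]=0, deg[7]=2.
Step 6: smallest deg-1 vertex = 10, p_6 = 5. Add edge {5,10}. Now deg[10]=0, deg[5]=2.
Step 7: smallest deg-1 vertex = 11, p_7 = 9. Add edge {9,11}. Now deg[11]=0, deg[9]=1.
Step 8: smallest deg-1 vertex = 9, p_8 = 4. Add edge {4,9}. Now deg[9]=0, deg[4]=1.
Step 9: smallest deg-1 vertex = 4, p_9 = 7. Add edge {4,7}. Now deg[4]=0, deg[7]=1.
Step 10: smallest deg-1 vertex = 7, p_10 = 5. Add edge {5,7}. Now deg[7]=0, deg[5]=1.
Final: two remaining deg-1 vertices are 5, 12. Add edge {5,12}.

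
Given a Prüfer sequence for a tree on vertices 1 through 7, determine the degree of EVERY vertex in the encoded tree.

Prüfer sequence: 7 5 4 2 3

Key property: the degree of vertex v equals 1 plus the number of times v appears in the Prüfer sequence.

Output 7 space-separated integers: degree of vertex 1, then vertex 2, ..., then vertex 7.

Answer: 1 2 2 2 2 1 2

Derivation:
p_1 = 7: count[7] becomes 1
p_2 = 5: count[5] becomes 1
p_3 = 4: count[4] becomes 1
p_4 = 2: count[2] becomes 1
p_5 = 3: count[3] becomes 1
Degrees (1 + count): deg[1]=1+0=1, deg[2]=1+1=2, deg[3]=1+1=2, deg[4]=1+1=2, deg[5]=1+1=2, deg[6]=1+0=1, deg[7]=1+1=2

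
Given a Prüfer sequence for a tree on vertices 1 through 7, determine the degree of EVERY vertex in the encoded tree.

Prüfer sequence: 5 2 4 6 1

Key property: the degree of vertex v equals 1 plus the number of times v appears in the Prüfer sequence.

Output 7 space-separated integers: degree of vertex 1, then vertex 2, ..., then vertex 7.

Answer: 2 2 1 2 2 2 1

Derivation:
p_1 = 5: count[5] becomes 1
p_2 = 2: count[2] becomes 1
p_3 = 4: count[4] becomes 1
p_4 = 6: count[6] becomes 1
p_5 = 1: count[1] becomes 1
Degrees (1 + count): deg[1]=1+1=2, deg[2]=1+1=2, deg[3]=1+0=1, deg[4]=1+1=2, deg[5]=1+1=2, deg[6]=1+1=2, deg[7]=1+0=1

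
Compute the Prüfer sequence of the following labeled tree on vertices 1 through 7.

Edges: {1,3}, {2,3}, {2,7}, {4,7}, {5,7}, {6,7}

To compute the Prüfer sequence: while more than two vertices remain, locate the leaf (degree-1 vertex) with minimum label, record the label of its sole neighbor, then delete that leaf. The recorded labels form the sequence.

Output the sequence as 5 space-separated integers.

Step 1: leaves = {1,4,5,6}. Remove smallest leaf 1, emit neighbor 3.
Step 2: leaves = {3,4,5,6}. Remove smallest leaf 3, emit neighbor 2.
Step 3: leaves = {2,4,5,6}. Remove smallest leaf 2, emit neighbor 7.
Step 4: leaves = {4,5,6}. Remove smallest leaf 4, emit neighbor 7.
Step 5: leaves = {5,6}. Remove smallest leaf 5, emit neighbor 7.
Done: 2 vertices remain (6, 7). Sequence = [3 2 7 7 7]

Answer: 3 2 7 7 7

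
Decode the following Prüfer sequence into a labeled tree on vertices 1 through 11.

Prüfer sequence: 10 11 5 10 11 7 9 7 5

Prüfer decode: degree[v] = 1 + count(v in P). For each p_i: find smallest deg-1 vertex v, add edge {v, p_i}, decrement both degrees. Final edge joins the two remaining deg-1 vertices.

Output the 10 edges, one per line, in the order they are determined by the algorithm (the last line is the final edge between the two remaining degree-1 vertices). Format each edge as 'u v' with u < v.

Initial degrees: {1:1, 2:1, 3:1, 4:1, 5:3, 6:1, 7:3, 8:1, 9:2, 10:3, 11:3}
Step 1: smallest deg-1 vertex = 1, p_1 = 10. Add edge {1,10}. Now deg[1]=0, deg[10]=2.
Step 2: smallest deg-1 vertex = 2, p_2 = 11. Add edge {2,11}. Now deg[2]=0, deg[11]=2.
Step 3: smallest deg-1 vertex = 3, p_3 = 5. Add edge {3,5}. Now deg[3]=0, deg[5]=2.
Step 4: smallest deg-1 vertex = 4, p_4 = 10. Add edge {4,10}. Now deg[4]=0, deg[10]=1.
Step 5: smallest deg-1 vertex = 6, p_5 = 11. Add edge {6,11}. Now deg[6]=0, deg[11]=1.
Step 6: smallest deg-1 vertex = 8, p_6 = 7. Add edge {7,8}. Now deg[8]=0, deg[7]=2.
Step 7: smallest deg-1 vertex = 10, p_7 = 9. Add edge {9,10}. Now deg[10]=0, deg[9]=1.
Step 8: smallest deg-1 vertex = 9, p_8 = 7. Add edge {7,9}. Now deg[9]=0, deg[7]=1.
Step 9: smallest deg-1 vertex = 7, p_9 = 5. Add edge {5,7}. Now deg[7]=0, deg[5]=1.
Final: two remaining deg-1 vertices are 5, 11. Add edge {5,11}.

Answer: 1 10
2 11
3 5
4 10
6 11
7 8
9 10
7 9
5 7
5 11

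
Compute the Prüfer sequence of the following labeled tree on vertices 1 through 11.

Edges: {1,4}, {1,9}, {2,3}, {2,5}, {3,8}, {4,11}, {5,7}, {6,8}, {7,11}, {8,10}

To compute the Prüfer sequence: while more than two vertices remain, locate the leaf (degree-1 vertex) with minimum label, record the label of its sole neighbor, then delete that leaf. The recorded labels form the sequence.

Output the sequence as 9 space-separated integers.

Step 1: leaves = {6,9,10}. Remove smallest leaf 6, emit neighbor 8.
Step 2: leaves = {9,10}. Remove smallest leaf 9, emit neighbor 1.
Step 3: leaves = {1,10}. Remove smallest leaf 1, emit neighbor 4.
Step 4: leaves = {4,10}. Remove smallest leaf 4, emit neighbor 11.
Step 5: leaves = {10,11}. Remove smallest leaf 10, emit neighbor 8.
Step 6: leaves = {8,11}. Remove smallest leaf 8, emit neighbor 3.
Step 7: leaves = {3,11}. Remove smallest leaf 3, emit neighbor 2.
Step 8: leaves = {2,11}. Remove smallest leaf 2, emit neighbor 5.
Step 9: leaves = {5,11}. Remove smallest leaf 5, emit neighbor 7.
Done: 2 vertices remain (7, 11). Sequence = [8 1 4 11 8 3 2 5 7]

Answer: 8 1 4 11 8 3 2 5 7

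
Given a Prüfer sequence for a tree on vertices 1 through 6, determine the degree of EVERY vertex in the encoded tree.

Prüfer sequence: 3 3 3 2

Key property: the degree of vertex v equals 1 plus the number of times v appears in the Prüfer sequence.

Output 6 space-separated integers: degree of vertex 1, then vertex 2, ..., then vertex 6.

Answer: 1 2 4 1 1 1

Derivation:
p_1 = 3: count[3] becomes 1
p_2 = 3: count[3] becomes 2
p_3 = 3: count[3] becomes 3
p_4 = 2: count[2] becomes 1
Degrees (1 + count): deg[1]=1+0=1, deg[2]=1+1=2, deg[3]=1+3=4, deg[4]=1+0=1, deg[5]=1+0=1, deg[6]=1+0=1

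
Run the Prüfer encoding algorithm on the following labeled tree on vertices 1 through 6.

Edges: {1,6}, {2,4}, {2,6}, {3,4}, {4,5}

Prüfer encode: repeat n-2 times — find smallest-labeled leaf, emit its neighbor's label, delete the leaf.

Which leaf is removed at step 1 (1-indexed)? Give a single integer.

Step 1: current leaves = {1,3,5}. Remove leaf 1 (neighbor: 6).

Answer: 1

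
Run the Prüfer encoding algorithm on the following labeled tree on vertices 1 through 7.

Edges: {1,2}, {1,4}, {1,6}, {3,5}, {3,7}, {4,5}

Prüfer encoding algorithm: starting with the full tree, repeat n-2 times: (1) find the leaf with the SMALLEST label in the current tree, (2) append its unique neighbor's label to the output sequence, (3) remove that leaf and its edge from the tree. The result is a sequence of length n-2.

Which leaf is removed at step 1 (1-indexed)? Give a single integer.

Step 1: current leaves = {2,6,7}. Remove leaf 2 (neighbor: 1).

Answer: 2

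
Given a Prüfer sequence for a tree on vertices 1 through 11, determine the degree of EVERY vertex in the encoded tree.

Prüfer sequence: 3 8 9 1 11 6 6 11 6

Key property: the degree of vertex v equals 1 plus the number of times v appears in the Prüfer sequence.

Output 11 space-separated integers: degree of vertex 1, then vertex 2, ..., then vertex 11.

Answer: 2 1 2 1 1 4 1 2 2 1 3

Derivation:
p_1 = 3: count[3] becomes 1
p_2 = 8: count[8] becomes 1
p_3 = 9: count[9] becomes 1
p_4 = 1: count[1] becomes 1
p_5 = 11: count[11] becomes 1
p_6 = 6: count[6] becomes 1
p_7 = 6: count[6] becomes 2
p_8 = 11: count[11] becomes 2
p_9 = 6: count[6] becomes 3
Degrees (1 + count): deg[1]=1+1=2, deg[2]=1+0=1, deg[3]=1+1=2, deg[4]=1+0=1, deg[5]=1+0=1, deg[6]=1+3=4, deg[7]=1+0=1, deg[8]=1+1=2, deg[9]=1+1=2, deg[10]=1+0=1, deg[11]=1+2=3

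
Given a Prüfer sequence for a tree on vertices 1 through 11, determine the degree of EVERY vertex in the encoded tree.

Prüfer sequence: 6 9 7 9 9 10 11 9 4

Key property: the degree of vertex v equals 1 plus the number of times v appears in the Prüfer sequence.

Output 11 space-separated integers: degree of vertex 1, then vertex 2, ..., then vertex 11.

p_1 = 6: count[6] becomes 1
p_2 = 9: count[9] becomes 1
p_3 = 7: count[7] becomes 1
p_4 = 9: count[9] becomes 2
p_5 = 9: count[9] becomes 3
p_6 = 10: count[10] becomes 1
p_7 = 11: count[11] becomes 1
p_8 = 9: count[9] becomes 4
p_9 = 4: count[4] becomes 1
Degrees (1 + count): deg[1]=1+0=1, deg[2]=1+0=1, deg[3]=1+0=1, deg[4]=1+1=2, deg[5]=1+0=1, deg[6]=1+1=2, deg[7]=1+1=2, deg[8]=1+0=1, deg[9]=1+4=5, deg[10]=1+1=2, deg[11]=1+1=2

Answer: 1 1 1 2 1 2 2 1 5 2 2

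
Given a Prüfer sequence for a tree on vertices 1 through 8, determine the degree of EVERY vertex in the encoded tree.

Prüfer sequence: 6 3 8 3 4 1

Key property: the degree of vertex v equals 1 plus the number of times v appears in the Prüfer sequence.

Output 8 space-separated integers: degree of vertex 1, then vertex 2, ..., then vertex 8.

Answer: 2 1 3 2 1 2 1 2

Derivation:
p_1 = 6: count[6] becomes 1
p_2 = 3: count[3] becomes 1
p_3 = 8: count[8] becomes 1
p_4 = 3: count[3] becomes 2
p_5 = 4: count[4] becomes 1
p_6 = 1: count[1] becomes 1
Degrees (1 + count): deg[1]=1+1=2, deg[2]=1+0=1, deg[3]=1+2=3, deg[4]=1+1=2, deg[5]=1+0=1, deg[6]=1+1=2, deg[7]=1+0=1, deg[8]=1+1=2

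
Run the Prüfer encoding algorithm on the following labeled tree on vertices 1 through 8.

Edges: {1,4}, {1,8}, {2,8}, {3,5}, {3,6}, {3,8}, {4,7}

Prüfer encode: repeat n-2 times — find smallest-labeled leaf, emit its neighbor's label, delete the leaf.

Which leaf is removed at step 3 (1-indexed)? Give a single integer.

Step 1: current leaves = {2,5,6,7}. Remove leaf 2 (neighbor: 8).
Step 2: current leaves = {5,6,7}. Remove leaf 5 (neighbor: 3).
Step 3: current leaves = {6,7}. Remove leaf 6 (neighbor: 3).

Answer: 6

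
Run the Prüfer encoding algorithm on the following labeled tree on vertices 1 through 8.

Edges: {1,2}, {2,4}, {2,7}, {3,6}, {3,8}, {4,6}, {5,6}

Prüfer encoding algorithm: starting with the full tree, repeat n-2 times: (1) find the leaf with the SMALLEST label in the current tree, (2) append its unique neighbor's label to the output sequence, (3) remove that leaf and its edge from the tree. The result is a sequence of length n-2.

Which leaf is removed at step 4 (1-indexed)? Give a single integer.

Answer: 2

Derivation:
Step 1: current leaves = {1,5,7,8}. Remove leaf 1 (neighbor: 2).
Step 2: current leaves = {5,7,8}. Remove leaf 5 (neighbor: 6).
Step 3: current leaves = {7,8}. Remove leaf 7 (neighbor: 2).
Step 4: current leaves = {2,8}. Remove leaf 2 (neighbor: 4).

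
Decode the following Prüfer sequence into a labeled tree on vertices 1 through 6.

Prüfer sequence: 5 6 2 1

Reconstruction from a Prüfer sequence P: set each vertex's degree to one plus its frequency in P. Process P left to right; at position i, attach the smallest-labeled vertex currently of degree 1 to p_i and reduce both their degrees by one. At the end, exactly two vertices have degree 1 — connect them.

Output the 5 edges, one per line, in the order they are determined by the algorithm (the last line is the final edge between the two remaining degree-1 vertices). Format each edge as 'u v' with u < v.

Answer: 3 5
4 6
2 5
1 2
1 6

Derivation:
Initial degrees: {1:2, 2:2, 3:1, 4:1, 5:2, 6:2}
Step 1: smallest deg-1 vertex = 3, p_1 = 5. Add edge {3,5}. Now deg[3]=0, deg[5]=1.
Step 2: smallest deg-1 vertex = 4, p_2 = 6. Add edge {4,6}. Now deg[4]=0, deg[6]=1.
Step 3: smallest deg-1 vertex = 5, p_3 = 2. Add edge {2,5}. Now deg[5]=0, deg[2]=1.
Step 4: smallest deg-1 vertex = 2, p_4 = 1. Add edge {1,2}. Now deg[2]=0, deg[1]=1.
Final: two remaining deg-1 vertices are 1, 6. Add edge {1,6}.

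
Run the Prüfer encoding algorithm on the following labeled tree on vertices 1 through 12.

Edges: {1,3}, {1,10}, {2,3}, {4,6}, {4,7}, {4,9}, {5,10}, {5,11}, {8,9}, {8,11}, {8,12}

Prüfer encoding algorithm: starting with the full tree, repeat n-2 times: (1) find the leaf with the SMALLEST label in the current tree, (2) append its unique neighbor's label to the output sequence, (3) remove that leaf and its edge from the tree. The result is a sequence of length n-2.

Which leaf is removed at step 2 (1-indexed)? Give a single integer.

Answer: 3

Derivation:
Step 1: current leaves = {2,6,7,12}. Remove leaf 2 (neighbor: 3).
Step 2: current leaves = {3,6,7,12}. Remove leaf 3 (neighbor: 1).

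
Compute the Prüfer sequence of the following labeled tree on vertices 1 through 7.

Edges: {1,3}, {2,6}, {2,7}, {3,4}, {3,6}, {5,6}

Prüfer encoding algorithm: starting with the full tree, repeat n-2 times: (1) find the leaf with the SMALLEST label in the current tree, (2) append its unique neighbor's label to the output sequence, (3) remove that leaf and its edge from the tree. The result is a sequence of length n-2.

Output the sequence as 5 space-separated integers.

Step 1: leaves = {1,4,5,7}. Remove smallest leaf 1, emit neighbor 3.
Step 2: leaves = {4,5,7}. Remove smallest leaf 4, emit neighbor 3.
Step 3: leaves = {3,5,7}. Remove smallest leaf 3, emit neighbor 6.
Step 4: leaves = {5,7}. Remove smallest leaf 5, emit neighbor 6.
Step 5: leaves = {6,7}. Remove smallest leaf 6, emit neighbor 2.
Done: 2 vertices remain (2, 7). Sequence = [3 3 6 6 2]

Answer: 3 3 6 6 2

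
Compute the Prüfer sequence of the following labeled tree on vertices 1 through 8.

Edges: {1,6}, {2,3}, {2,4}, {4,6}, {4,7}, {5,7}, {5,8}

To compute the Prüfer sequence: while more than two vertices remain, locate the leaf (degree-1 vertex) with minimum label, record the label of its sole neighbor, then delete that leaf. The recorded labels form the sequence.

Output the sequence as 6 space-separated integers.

Step 1: leaves = {1,3,8}. Remove smallest leaf 1, emit neighbor 6.
Step 2: leaves = {3,6,8}. Remove smallest leaf 3, emit neighbor 2.
Step 3: leaves = {2,6,8}. Remove smallest leaf 2, emit neighbor 4.
Step 4: leaves = {6,8}. Remove smallest leaf 6, emit neighbor 4.
Step 5: leaves = {4,8}. Remove smallest leaf 4, emit neighbor 7.
Step 6: leaves = {7,8}. Remove smallest leaf 7, emit neighbor 5.
Done: 2 vertices remain (5, 8). Sequence = [6 2 4 4 7 5]

Answer: 6 2 4 4 7 5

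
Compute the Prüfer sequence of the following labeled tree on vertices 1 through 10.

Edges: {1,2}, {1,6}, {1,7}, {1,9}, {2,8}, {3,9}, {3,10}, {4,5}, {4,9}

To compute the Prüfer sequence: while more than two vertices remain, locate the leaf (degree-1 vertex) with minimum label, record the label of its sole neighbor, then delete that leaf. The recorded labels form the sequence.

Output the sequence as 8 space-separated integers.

Answer: 4 9 1 1 2 1 9 3

Derivation:
Step 1: leaves = {5,6,7,8,10}. Remove smallest leaf 5, emit neighbor 4.
Step 2: leaves = {4,6,7,8,10}. Remove smallest leaf 4, emit neighbor 9.
Step 3: leaves = {6,7,8,10}. Remove smallest leaf 6, emit neighbor 1.
Step 4: leaves = {7,8,10}. Remove smallest leaf 7, emit neighbor 1.
Step 5: leaves = {8,10}. Remove smallest leaf 8, emit neighbor 2.
Step 6: leaves = {2,10}. Remove smallest leaf 2, emit neighbor 1.
Step 7: leaves = {1,10}. Remove smallest leaf 1, emit neighbor 9.
Step 8: leaves = {9,10}. Remove smallest leaf 9, emit neighbor 3.
Done: 2 vertices remain (3, 10). Sequence = [4 9 1 1 2 1 9 3]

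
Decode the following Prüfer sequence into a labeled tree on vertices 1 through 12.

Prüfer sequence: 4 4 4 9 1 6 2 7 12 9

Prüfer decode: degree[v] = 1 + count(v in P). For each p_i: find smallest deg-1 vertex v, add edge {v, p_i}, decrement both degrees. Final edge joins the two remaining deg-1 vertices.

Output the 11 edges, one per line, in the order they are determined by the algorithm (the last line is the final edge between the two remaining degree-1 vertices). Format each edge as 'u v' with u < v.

Answer: 3 4
4 5
4 8
4 9
1 10
1 6
2 6
2 7
7 12
9 11
9 12

Derivation:
Initial degrees: {1:2, 2:2, 3:1, 4:4, 5:1, 6:2, 7:2, 8:1, 9:3, 10:1, 11:1, 12:2}
Step 1: smallest deg-1 vertex = 3, p_1 = 4. Add edge {3,4}. Now deg[3]=0, deg[4]=3.
Step 2: smallest deg-1 vertex = 5, p_2 = 4. Add edge {4,5}. Now deg[5]=0, deg[4]=2.
Step 3: smallest deg-1 vertex = 8, p_3 = 4. Add edge {4,8}. Now deg[8]=0, deg[4]=1.
Step 4: smallest deg-1 vertex = 4, p_4 = 9. Add edge {4,9}. Now deg[4]=0, deg[9]=2.
Step 5: smallest deg-1 vertex = 10, p_5 = 1. Add edge {1,10}. Now deg[10]=0, deg[1]=1.
Step 6: smallest deg-1 vertex = 1, p_6 = 6. Add edge {1,6}. Now deg[1]=0, deg[6]=1.
Step 7: smallest deg-1 vertex = 6, p_7 = 2. Add edge {2,6}. Now deg[6]=0, deg[2]=1.
Step 8: smallest deg-1 vertex = 2, p_8 = 7. Add edge {2,7}. Now deg[2]=0, deg[7]=1.
Step 9: smallest deg-1 vertex = 7, p_9 = 12. Add edge {7,12}. Now deg[7]=0, deg[12]=1.
Step 10: smallest deg-1 vertex = 11, p_10 = 9. Add edge {9,11}. Now deg[11]=0, deg[9]=1.
Final: two remaining deg-1 vertices are 9, 12. Add edge {9,12}.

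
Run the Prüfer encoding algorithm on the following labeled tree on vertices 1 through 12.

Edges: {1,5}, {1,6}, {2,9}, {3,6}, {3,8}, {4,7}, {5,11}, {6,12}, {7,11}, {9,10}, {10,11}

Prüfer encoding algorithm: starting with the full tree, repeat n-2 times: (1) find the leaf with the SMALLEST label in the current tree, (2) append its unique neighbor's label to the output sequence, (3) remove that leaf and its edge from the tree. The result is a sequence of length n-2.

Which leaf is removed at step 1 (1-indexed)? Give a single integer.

Answer: 2

Derivation:
Step 1: current leaves = {2,4,8,12}. Remove leaf 2 (neighbor: 9).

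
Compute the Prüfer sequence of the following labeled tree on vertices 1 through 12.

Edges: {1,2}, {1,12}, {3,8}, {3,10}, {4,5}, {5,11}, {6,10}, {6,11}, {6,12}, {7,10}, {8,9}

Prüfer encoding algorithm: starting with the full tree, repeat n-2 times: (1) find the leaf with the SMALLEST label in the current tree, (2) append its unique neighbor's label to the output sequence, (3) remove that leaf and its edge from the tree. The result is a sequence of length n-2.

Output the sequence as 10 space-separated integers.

Answer: 1 12 5 11 10 8 3 10 6 6

Derivation:
Step 1: leaves = {2,4,7,9}. Remove smallest leaf 2, emit neighbor 1.
Step 2: leaves = {1,4,7,9}. Remove smallest leaf 1, emit neighbor 12.
Step 3: leaves = {4,7,9,12}. Remove smallest leaf 4, emit neighbor 5.
Step 4: leaves = {5,7,9,12}. Remove smallest leaf 5, emit neighbor 11.
Step 5: leaves = {7,9,11,12}. Remove smallest leaf 7, emit neighbor 10.
Step 6: leaves = {9,11,12}. Remove smallest leaf 9, emit neighbor 8.
Step 7: leaves = {8,11,12}. Remove smallest leaf 8, emit neighbor 3.
Step 8: leaves = {3,11,12}. Remove smallest leaf 3, emit neighbor 10.
Step 9: leaves = {10,11,12}. Remove smallest leaf 10, emit neighbor 6.
Step 10: leaves = {11,12}. Remove smallest leaf 11, emit neighbor 6.
Done: 2 vertices remain (6, 12). Sequence = [1 12 5 11 10 8 3 10 6 6]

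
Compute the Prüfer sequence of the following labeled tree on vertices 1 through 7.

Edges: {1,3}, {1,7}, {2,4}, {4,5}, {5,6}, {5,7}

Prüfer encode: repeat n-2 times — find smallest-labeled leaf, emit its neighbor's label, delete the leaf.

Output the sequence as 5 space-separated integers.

Answer: 4 1 7 5 5

Derivation:
Step 1: leaves = {2,3,6}. Remove smallest leaf 2, emit neighbor 4.
Step 2: leaves = {3,4,6}. Remove smallest leaf 3, emit neighbor 1.
Step 3: leaves = {1,4,6}. Remove smallest leaf 1, emit neighbor 7.
Step 4: leaves = {4,6,7}. Remove smallest leaf 4, emit neighbor 5.
Step 5: leaves = {6,7}. Remove smallest leaf 6, emit neighbor 5.
Done: 2 vertices remain (5, 7). Sequence = [4 1 7 5 5]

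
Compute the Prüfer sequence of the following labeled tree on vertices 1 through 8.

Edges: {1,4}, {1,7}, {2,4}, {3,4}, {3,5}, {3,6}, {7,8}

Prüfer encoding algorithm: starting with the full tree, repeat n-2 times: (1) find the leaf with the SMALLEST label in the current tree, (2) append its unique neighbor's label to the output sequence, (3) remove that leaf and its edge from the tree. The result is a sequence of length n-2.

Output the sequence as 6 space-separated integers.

Answer: 4 3 3 4 1 7

Derivation:
Step 1: leaves = {2,5,6,8}. Remove smallest leaf 2, emit neighbor 4.
Step 2: leaves = {5,6,8}. Remove smallest leaf 5, emit neighbor 3.
Step 3: leaves = {6,8}. Remove smallest leaf 6, emit neighbor 3.
Step 4: leaves = {3,8}. Remove smallest leaf 3, emit neighbor 4.
Step 5: leaves = {4,8}. Remove smallest leaf 4, emit neighbor 1.
Step 6: leaves = {1,8}. Remove smallest leaf 1, emit neighbor 7.
Done: 2 vertices remain (7, 8). Sequence = [4 3 3 4 1 7]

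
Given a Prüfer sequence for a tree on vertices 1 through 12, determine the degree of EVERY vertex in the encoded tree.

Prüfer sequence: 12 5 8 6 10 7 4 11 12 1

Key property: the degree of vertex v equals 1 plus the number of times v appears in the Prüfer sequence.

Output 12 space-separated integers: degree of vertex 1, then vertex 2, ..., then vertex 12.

p_1 = 12: count[12] becomes 1
p_2 = 5: count[5] becomes 1
p_3 = 8: count[8] becomes 1
p_4 = 6: count[6] becomes 1
p_5 = 10: count[10] becomes 1
p_6 = 7: count[7] becomes 1
p_7 = 4: count[4] becomes 1
p_8 = 11: count[11] becomes 1
p_9 = 12: count[12] becomes 2
p_10 = 1: count[1] becomes 1
Degrees (1 + count): deg[1]=1+1=2, deg[2]=1+0=1, deg[3]=1+0=1, deg[4]=1+1=2, deg[5]=1+1=2, deg[6]=1+1=2, deg[7]=1+1=2, deg[8]=1+1=2, deg[9]=1+0=1, deg[10]=1+1=2, deg[11]=1+1=2, deg[12]=1+2=3

Answer: 2 1 1 2 2 2 2 2 1 2 2 3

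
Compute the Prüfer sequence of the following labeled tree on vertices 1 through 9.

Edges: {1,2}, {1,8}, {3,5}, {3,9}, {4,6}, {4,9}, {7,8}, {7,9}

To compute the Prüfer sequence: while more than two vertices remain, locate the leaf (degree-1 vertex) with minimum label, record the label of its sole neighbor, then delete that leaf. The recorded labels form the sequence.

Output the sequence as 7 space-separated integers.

Step 1: leaves = {2,5,6}. Remove smallest leaf 2, emit neighbor 1.
Step 2: leaves = {1,5,6}. Remove smallest leaf 1, emit neighbor 8.
Step 3: leaves = {5,6,8}. Remove smallest leaf 5, emit neighbor 3.
Step 4: leaves = {3,6,8}. Remove smallest leaf 3, emit neighbor 9.
Step 5: leaves = {6,8}. Remove smallest leaf 6, emit neighbor 4.
Step 6: leaves = {4,8}. Remove smallest leaf 4, emit neighbor 9.
Step 7: leaves = {8,9}. Remove smallest leaf 8, emit neighbor 7.
Done: 2 vertices remain (7, 9). Sequence = [1 8 3 9 4 9 7]

Answer: 1 8 3 9 4 9 7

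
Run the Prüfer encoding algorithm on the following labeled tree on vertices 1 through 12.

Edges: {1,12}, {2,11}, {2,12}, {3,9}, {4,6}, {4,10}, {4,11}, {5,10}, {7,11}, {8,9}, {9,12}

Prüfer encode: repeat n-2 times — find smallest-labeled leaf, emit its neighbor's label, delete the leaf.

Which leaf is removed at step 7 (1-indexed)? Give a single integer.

Step 1: current leaves = {1,3,5,6,7,8}. Remove leaf 1 (neighbor: 12).
Step 2: current leaves = {3,5,6,7,8}. Remove leaf 3 (neighbor: 9).
Step 3: current leaves = {5,6,7,8}. Remove leaf 5 (neighbor: 10).
Step 4: current leaves = {6,7,8,10}. Remove leaf 6 (neighbor: 4).
Step 5: current leaves = {7,8,10}. Remove leaf 7 (neighbor: 11).
Step 6: current leaves = {8,10}. Remove leaf 8 (neighbor: 9).
Step 7: current leaves = {9,10}. Remove leaf 9 (neighbor: 12).

Answer: 9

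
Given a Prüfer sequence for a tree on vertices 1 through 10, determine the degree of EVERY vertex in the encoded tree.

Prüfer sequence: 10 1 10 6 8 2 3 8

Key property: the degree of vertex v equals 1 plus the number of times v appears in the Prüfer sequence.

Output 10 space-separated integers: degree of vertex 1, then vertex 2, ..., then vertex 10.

Answer: 2 2 2 1 1 2 1 3 1 3

Derivation:
p_1 = 10: count[10] becomes 1
p_2 = 1: count[1] becomes 1
p_3 = 10: count[10] becomes 2
p_4 = 6: count[6] becomes 1
p_5 = 8: count[8] becomes 1
p_6 = 2: count[2] becomes 1
p_7 = 3: count[3] becomes 1
p_8 = 8: count[8] becomes 2
Degrees (1 + count): deg[1]=1+1=2, deg[2]=1+1=2, deg[3]=1+1=2, deg[4]=1+0=1, deg[5]=1+0=1, deg[6]=1+1=2, deg[7]=1+0=1, deg[8]=1+2=3, deg[9]=1+0=1, deg[10]=1+2=3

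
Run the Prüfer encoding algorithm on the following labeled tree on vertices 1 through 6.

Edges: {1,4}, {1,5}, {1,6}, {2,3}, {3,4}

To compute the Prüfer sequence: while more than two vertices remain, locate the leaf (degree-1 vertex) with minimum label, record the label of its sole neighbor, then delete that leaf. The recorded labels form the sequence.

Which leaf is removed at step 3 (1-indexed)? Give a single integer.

Step 1: current leaves = {2,5,6}. Remove leaf 2 (neighbor: 3).
Step 2: current leaves = {3,5,6}. Remove leaf 3 (neighbor: 4).
Step 3: current leaves = {4,5,6}. Remove leaf 4 (neighbor: 1).

Answer: 4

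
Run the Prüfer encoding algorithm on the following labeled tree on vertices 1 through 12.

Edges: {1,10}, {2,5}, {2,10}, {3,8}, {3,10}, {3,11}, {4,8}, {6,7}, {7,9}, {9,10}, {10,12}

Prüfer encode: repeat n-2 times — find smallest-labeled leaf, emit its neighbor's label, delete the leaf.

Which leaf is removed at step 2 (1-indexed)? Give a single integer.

Answer: 4

Derivation:
Step 1: current leaves = {1,4,5,6,11,12}. Remove leaf 1 (neighbor: 10).
Step 2: current leaves = {4,5,6,11,12}. Remove leaf 4 (neighbor: 8).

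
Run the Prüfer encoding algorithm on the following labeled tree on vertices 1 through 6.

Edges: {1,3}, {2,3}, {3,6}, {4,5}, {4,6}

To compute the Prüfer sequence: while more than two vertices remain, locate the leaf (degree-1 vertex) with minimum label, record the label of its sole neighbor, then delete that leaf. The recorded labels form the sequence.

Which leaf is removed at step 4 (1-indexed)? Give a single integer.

Step 1: current leaves = {1,2,5}. Remove leaf 1 (neighbor: 3).
Step 2: current leaves = {2,5}. Remove leaf 2 (neighbor: 3).
Step 3: current leaves = {3,5}. Remove leaf 3 (neighbor: 6).
Step 4: current leaves = {5,6}. Remove leaf 5 (neighbor: 4).

Answer: 5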